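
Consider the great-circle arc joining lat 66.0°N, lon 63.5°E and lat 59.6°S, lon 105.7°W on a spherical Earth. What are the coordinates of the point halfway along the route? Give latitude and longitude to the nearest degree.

≈ lat 21°N, lon 70°W

Write both endpoints as unit vectors p₁, p₂ with components (cos φ cos λ, cos φ sin λ, sin φ).
The central angle between the endpoints is δ = arccos(p₁·p₂) ≈ 3.001 rad (171.9°).
Interpolate at f = 1/2 with slerp weights a = sin((1−f)δ)/sin δ ≈ 7.115, b = sin(fδ)/sin δ ≈ 7.115.
p = a·p₁ + b·p₂ ≈ (0.317, -0.876, 0.363); φ = arcsin(p_z) ≈ 21.29°, λ = atan2(p_y, p_x) ≈ -70.11°.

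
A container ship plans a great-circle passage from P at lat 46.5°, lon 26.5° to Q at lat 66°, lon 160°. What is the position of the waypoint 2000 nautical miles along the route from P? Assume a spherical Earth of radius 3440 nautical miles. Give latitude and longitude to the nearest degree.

Write both endpoints as unit vectors p₁, p₂ with components (cos φ cos λ, cos φ sin λ, sin φ).
The central angle between the endpoints is δ = arccos(p₁·p₂) ≈ 1.082 rad (62.0°). The total great-circle distance is δ·R ≈ 1.082 × 3440 ≈ 3721 nmi, so the target fraction is f = 2000/3721 ≈ 0.538.
Interpolate at f ≈ 0.538 with slerp weights a = sin((1−f)δ)/sin δ ≈ 0.543, b = sin(fδ)/sin δ ≈ 0.622.
p = a·p₁ + b·p₂ ≈ (0.097, 0.253, 0.962); φ = arcsin(p_z) ≈ 74.26°, λ = atan2(p_y, p_x) ≈ 69.07°.

≈ lat 74°, lon 69°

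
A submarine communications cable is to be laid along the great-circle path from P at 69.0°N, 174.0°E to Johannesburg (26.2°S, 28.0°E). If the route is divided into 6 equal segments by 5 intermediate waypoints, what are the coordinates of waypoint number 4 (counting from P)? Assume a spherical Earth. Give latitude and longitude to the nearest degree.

≈ 17°N, 39°E

From cos δ = sin φ₁ sin φ₂ + cos φ₁ cos φ₂ cos Δλ, the central angle is δ ≈ 2.317 rad (132.7°).
Interpolate at f = 4/6 with slerp weights a = sin((1−f)δ)/sin δ ≈ 0.950, b = sin(fδ)/sin δ ≈ 1.361.
p = a·p₁ + b·p₂ ≈ (0.740, 0.609, 0.286); φ = arcsin(p_z) ≈ 16.62°, λ = atan2(p_y, p_x) ≈ 39.46°.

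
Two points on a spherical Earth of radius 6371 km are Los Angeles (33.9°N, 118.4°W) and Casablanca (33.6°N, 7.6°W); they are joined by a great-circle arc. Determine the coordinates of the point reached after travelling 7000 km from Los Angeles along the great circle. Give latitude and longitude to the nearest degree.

The haversine formula gives a central angle δ ≈ 1.508 rad (86.4°) between the endpoints. The total great-circle distance is δ·R ≈ 1.508 × 6371 ≈ 9605 km, so the target fraction is f = 7000/9605 ≈ 0.729.
Interpolate at f ≈ 0.729 with slerp weights a = sin((1−f)δ)/sin δ ≈ 0.398, b = sin(fδ)/sin δ ≈ 0.892.
p = a·p₁ + b·p₂ ≈ (0.580, -0.389, 0.716); φ = arcsin(p_z) ≈ 45.73°, λ = atan2(p_y, p_x) ≈ -33.88°.

≈ (46°N, 34°W)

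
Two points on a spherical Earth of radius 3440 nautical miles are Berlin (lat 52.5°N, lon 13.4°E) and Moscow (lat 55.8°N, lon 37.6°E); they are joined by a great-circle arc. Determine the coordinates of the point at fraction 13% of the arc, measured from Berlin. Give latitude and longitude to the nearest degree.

≈ lat 53°N, lon 16°E

Write both endpoints as unit vectors p₁, p₂ with components (cos φ cos λ, cos φ sin λ, sin φ).
The central angle between the endpoints is δ = arccos(p₁·p₂) ≈ 0.253 rad (14.5°).
Interpolate at f = 0.13 with slerp weights a = sin((1−f)δ)/sin δ ≈ 0.872, b = sin(fδ)/sin δ ≈ 0.131.
p = a·p₁ + b·p₂ ≈ (0.575, 0.168, 0.801); φ = arcsin(p_z) ≈ 53.19°, λ = atan2(p_y, p_x) ≈ 16.30°.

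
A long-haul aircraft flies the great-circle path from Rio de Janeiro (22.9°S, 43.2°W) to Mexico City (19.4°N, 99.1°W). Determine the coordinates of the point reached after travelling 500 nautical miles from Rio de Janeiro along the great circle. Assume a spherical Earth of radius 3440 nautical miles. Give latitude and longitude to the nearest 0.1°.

≈ 18.2°S, 50.5°W

Write both endpoints as unit vectors p₁, p₂ with components (cos φ cos λ, cos φ sin λ, sin φ).
The central angle between the endpoints is δ = arccos(p₁·p₂) ≈ 1.205 rad (69.0°). The total great-circle distance is δ·R ≈ 1.205 × 3440 ≈ 4145 nmi, so the target fraction is f = 500/4145 ≈ 0.121.
Interpolate at f ≈ 0.121 with slerp weights a = sin((1−f)δ)/sin δ ≈ 0.934, b = sin(fδ)/sin δ ≈ 0.155.
p = a·p₁ + b·p₂ ≈ (0.604, -0.733, -0.312); φ = arcsin(p_z) ≈ -18.17°, λ = atan2(p_y, p_x) ≈ -50.53°.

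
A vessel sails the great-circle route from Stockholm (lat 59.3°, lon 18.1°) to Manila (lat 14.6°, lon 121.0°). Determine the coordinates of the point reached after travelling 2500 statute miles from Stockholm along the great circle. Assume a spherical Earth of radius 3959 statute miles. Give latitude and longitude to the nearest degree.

Write both endpoints as unit vectors p₁, p₂ with components (cos φ cos λ, cos φ sin λ, sin φ).
The central angle between the endpoints is δ = arccos(p₁·p₂) ≈ 1.464 rad (83.9°). The total great-circle distance is δ·R ≈ 1.464 × 3959 ≈ 5797 mi, so the target fraction is f = 2500/5797 ≈ 0.431.
Interpolate at f ≈ 0.431 with slerp weights a = sin((1−f)δ)/sin δ ≈ 0.744, b = sin(fδ)/sin δ ≈ 0.594.
p = a·p₁ + b·p₂ ≈ (0.065, 0.610, 0.789); φ = arcsin(p_z) ≈ 52.13°, λ = atan2(p_y, p_x) ≈ 83.91°.

≈ lat 52°, lon 84°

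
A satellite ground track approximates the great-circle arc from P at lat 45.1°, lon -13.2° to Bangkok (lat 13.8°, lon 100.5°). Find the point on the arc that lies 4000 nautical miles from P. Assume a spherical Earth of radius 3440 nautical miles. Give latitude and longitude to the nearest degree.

Write both endpoints as unit vectors p₁, p₂ with components (cos φ cos λ, cos φ sin λ, sin φ).
The central angle between the endpoints is δ = arccos(p₁·p₂) ≈ 1.678 rad (96.1°). The total great-circle distance is δ·R ≈ 1.678 × 3440 ≈ 5771 nmi, so the target fraction is f = 4000/5771 ≈ 0.693.
Interpolate at f ≈ 0.693 with slerp weights a = sin((1−f)δ)/sin δ ≈ 0.495, b = sin(fδ)/sin δ ≈ 0.923.
p = a·p₁ + b·p₂ ≈ (0.177, 0.802, 0.571); φ = arcsin(p_z) ≈ 34.82°, λ = atan2(p_y, p_x) ≈ 77.56°.

≈ lat 35°, lon 78°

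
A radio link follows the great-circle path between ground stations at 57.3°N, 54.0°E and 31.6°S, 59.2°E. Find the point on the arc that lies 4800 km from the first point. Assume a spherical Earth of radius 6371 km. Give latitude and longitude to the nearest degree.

The haversine formula gives a central angle δ ≈ 1.553 rad (89.0°) between the endpoints. The total great-circle distance is δ·R ≈ 1.553 × 6371 ≈ 9897 km, so the target fraction is f = 4800/9897 ≈ 0.485.
Interpolate at f ≈ 0.485 with slerp weights a = sin((1−f)δ)/sin δ ≈ 0.718, b = sin(fδ)/sin δ ≈ 0.684.
p = a·p₁ + b·p₂ ≈ (0.526, 0.814, 0.245); φ = arcsin(p_z) ≈ 14.20°, λ = atan2(p_y, p_x) ≈ 57.12°.

≈ 14°N, 57°E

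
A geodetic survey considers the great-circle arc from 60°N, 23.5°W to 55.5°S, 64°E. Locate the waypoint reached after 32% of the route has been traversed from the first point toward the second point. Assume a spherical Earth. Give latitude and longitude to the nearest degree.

≈ 25°N, 13°E

Write both endpoints as unit vectors p₁, p₂ with components (cos φ cos λ, cos φ sin λ, sin φ).
The central angle between the endpoints is δ = arccos(p₁·p₂) ≈ 2.348 rad (134.5°).
Interpolate at f = 0.32 with slerp weights a = sin((1−f)δ)/sin δ ≈ 1.402, b = sin(fδ)/sin δ ≈ 0.958.
p = a·p₁ + b·p₂ ≈ (0.881, 0.208, 0.425); φ = arcsin(p_z) ≈ 25.17°, λ = atan2(p_y, p_x) ≈ 13.28°.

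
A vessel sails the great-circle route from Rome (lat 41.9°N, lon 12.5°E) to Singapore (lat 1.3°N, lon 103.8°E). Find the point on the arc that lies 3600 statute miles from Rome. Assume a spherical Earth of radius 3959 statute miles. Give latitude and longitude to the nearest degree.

≈ lat 25°N, lon 73°E

Convert each endpoint to a unit vector on the sphere (x = cos φ cos λ, y = cos φ sin λ, z = sin φ).
The central angle between the endpoints is δ = arccos(p₁·p₂) ≈ 1.573 rad (90.1°). The total great-circle distance is δ·R ≈ 1.573 × 3959 ≈ 6226 mi, so the target fraction is f = 3600/6226 ≈ 0.578.
Interpolate at f ≈ 0.578 with slerp weights a = sin((1−f)δ)/sin δ ≈ 0.616, b = sin(fδ)/sin δ ≈ 0.789.
p = a·p₁ + b·p₂ ≈ (0.259, 0.865, 0.429); φ = arcsin(p_z) ≈ 25.41°, λ = atan2(p_y, p_x) ≈ 73.32°.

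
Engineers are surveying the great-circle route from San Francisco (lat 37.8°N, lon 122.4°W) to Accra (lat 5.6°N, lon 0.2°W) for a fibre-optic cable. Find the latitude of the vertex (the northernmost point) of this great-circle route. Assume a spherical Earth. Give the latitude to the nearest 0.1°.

The great circle lies in the plane with unit normal n̂ = (p₁ × p₂)/|p₁ × p₂|.
Here n̂_z ≈ +0.713; the vertex latitude is φ_max = arccos|n̂_z| ≈ 44.5°.
Check via Clairaut: cos φ_max = |cos φ₁| · sin C = cos(37.8°)·sin(64.5°) ≈ 0.713, again giving ≈ 44.5°.

≈ 44.5°N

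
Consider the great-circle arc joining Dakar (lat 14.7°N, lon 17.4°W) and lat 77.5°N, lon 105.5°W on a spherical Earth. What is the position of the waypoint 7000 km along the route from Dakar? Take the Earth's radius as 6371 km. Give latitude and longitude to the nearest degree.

≈ lat 73°N, lon 60°W

Write both endpoints as unit vectors p₁, p₂ with components (cos φ cos λ, cos φ sin λ, sin φ).
The central angle between the endpoints is δ = arccos(p₁·p₂) ≈ 1.313 rad (75.2°). The total great-circle distance is δ·R ≈ 1.313 × 6371 ≈ 8367 km, so the target fraction is f = 7000/8367 ≈ 0.837.
Interpolate at f ≈ 0.837 with slerp weights a = sin((1−f)δ)/sin δ ≈ 0.220, b = sin(fδ)/sin δ ≈ 0.921.
p = a·p₁ + b·p₂ ≈ (0.150, -0.256, 0.955); φ = arcsin(p_z) ≈ 72.75°, λ = atan2(p_y, p_x) ≈ -59.62°.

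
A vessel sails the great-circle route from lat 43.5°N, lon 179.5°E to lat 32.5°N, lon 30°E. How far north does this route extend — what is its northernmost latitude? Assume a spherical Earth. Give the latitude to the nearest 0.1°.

The great circle lies in the plane with unit normal n̂ = (p₁ × p₂)/|p₁ × p₂|.
Here n̂_z ≈ -0.314; the vertex latitude is φ_max = arccos|n̂_z| ≈ 71.7°.

≈ 71.7°N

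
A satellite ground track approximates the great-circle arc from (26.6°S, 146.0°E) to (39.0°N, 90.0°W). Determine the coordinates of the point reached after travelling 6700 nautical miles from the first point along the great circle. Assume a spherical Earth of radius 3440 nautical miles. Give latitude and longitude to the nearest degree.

≈ (35°N, 115°W)

Write both endpoints as unit vectors p₁, p₂ with components (cos φ cos λ, cos φ sin λ, sin φ).
The central angle between the endpoints is δ = arccos(p₁·p₂) ≈ 2.305 rad (132.1°). The total great-circle distance is δ·R ≈ 2.305 × 3440 ≈ 7931 nmi, so the target fraction is f = 6700/7931 ≈ 0.845.
Interpolate at f ≈ 0.845 with slerp weights a = sin((1−f)δ)/sin δ ≈ 0.472, b = sin(fδ)/sin δ ≈ 1.253.
p = a·p₁ + b·p₂ ≈ (-0.350, -0.738, 0.577); φ = arcsin(p_z) ≈ 35.26°, λ = atan2(p_y, p_x) ≈ -115.37°.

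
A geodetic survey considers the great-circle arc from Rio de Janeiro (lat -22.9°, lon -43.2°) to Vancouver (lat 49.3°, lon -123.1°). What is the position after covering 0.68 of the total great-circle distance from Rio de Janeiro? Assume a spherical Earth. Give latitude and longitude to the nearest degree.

≈ lat 30°, lon -88°

Convert each endpoint to a unit vector on the sphere (x = cos φ cos λ, y = cos φ sin λ, z = sin φ).
The central angle between the endpoints is δ = arccos(p₁·p₂) ≈ 1.762 rad (100.9°).
Interpolate at f = 0.68 with slerp weights a = sin((1−f)δ)/sin δ ≈ 0.544, b = sin(fδ)/sin δ ≈ 0.948.
p = a·p₁ + b·p₂ ≈ (0.028, -0.861, 0.507); φ = arcsin(p_z) ≈ 30.49°, λ = atan2(p_y, p_x) ≈ -88.16°.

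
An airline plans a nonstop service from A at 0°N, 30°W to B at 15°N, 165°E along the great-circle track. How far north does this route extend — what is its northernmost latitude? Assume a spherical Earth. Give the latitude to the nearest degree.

The great circle lies in the plane with unit normal n̂ = (p₁ × p₂)/|p₁ × p₂|.
Here n̂_z ≈ -0.695; the vertex latitude is φ_max = arccos|n̂_z| ≈ 46.0°.
Check via Clairaut: cos φ_max = |cos φ₁| · sin C = cos(0.0°)·sin(44.0°) ≈ 0.695, again giving ≈ 46.0°.

≈ 46°N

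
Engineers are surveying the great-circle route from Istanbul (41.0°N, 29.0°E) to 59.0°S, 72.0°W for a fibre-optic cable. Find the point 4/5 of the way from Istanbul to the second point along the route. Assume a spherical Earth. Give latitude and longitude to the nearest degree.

The haversine formula gives a central angle δ ≈ 2.261 rad (129.5°) between the endpoints.
Interpolate at f = 4/5 with slerp weights a = sin((1−f)δ)/sin δ ≈ 0.566, b = sin(fδ)/sin δ ≈ 1.260.
p = a·p₁ + b·p₂ ≈ (0.574, -0.410, -0.708); φ = arcsin(p_z) ≈ -45.11°, λ = atan2(p_y, p_x) ≈ -35.51°.

≈ 45°S, 36°W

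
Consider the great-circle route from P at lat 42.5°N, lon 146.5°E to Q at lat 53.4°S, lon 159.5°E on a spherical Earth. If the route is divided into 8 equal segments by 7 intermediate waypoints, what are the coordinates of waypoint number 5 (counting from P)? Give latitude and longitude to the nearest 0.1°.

≈ lat 17.5°S, lon 153.6°E

Convert each endpoint to a unit vector on the sphere (x = cos φ cos λ, y = cos φ sin λ, z = sin φ).
The central angle between the endpoints is δ = arccos(p₁·p₂) ≈ 1.685 rad (96.5°).
Interpolate at f = 5/8 with slerp weights a = sin((1−f)δ)/sin δ ≈ 0.595, b = sin(fδ)/sin δ ≈ 0.875.
p = a·p₁ + b·p₂ ≈ (-0.854, 0.425, -0.301); φ = arcsin(p_z) ≈ -17.49°, λ = atan2(p_y, p_x) ≈ 153.57°.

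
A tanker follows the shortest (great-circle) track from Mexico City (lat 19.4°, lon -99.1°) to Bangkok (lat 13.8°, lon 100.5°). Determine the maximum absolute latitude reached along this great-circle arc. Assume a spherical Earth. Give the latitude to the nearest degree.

≈ 60°

The great circle lies in the plane with unit normal n̂ = (p₁ × p₂)/|p₁ × p₂|.
Here n̂_z ≈ -0.495; the vertex latitude is φ_max = arccos|n̂_z| ≈ 60.4°.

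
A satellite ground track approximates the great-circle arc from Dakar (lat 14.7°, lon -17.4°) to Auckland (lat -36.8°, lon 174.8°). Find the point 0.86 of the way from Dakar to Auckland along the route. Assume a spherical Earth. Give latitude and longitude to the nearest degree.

Convert each endpoint to a unit vector on the sphere (x = cos φ cos λ, y = cos φ sin λ, z = sin φ).
The central angle between the endpoints is δ = arccos(p₁·p₂) ≈ 2.712 rad (155.4°).
Interpolate at f = 0.86 with slerp weights a = sin((1−f)δ)/sin δ ≈ 0.889, b = sin(fδ)/sin δ ≈ 1.737.
p = a·p₁ + b·p₂ ≈ (-0.564, -0.131, -0.815); φ = arcsin(p_z) ≈ -54.58°, λ = atan2(p_y, p_x) ≈ -166.92°.

≈ lat -55°, lon -167°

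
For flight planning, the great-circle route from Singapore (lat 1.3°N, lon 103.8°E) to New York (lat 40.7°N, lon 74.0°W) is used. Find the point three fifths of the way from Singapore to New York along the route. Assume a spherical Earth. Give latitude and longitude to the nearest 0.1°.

≈ lat 83.6°N, lon 81.2°E

Write both endpoints as unit vectors p₁, p₂ with components (cos φ cos λ, cos φ sin λ, sin φ).
The central angle between the endpoints is δ = arccos(p₁·p₂) ≈ 2.408 rad (138.0°).
Interpolate at f = 3/5 with slerp weights a = sin((1−f)δ)/sin δ ≈ 1.226, b = sin(fδ)/sin δ ≈ 1.481.
p = a·p₁ + b·p₂ ≈ (0.017, 0.111, 0.994); φ = arcsin(p_z) ≈ 83.57°, λ = atan2(p_y, p_x) ≈ 81.15°.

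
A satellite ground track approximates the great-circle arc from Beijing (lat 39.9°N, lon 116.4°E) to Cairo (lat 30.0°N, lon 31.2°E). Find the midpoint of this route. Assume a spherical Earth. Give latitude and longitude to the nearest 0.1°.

From cos δ = sin φ₁ sin φ₂ + cos φ₁ cos φ₂ cos Δλ, the central angle is δ ≈ 1.185 rad (67.9°).
Interpolate at f = 1/2 with slerp weights a = sin((1−f)δ)/sin δ ≈ 0.603, b = sin(fδ)/sin δ ≈ 0.603.
p = a·p₁ + b·p₂ ≈ (0.241, 0.685, 0.688); φ = arcsin(p_z) ≈ 43.47°, λ = atan2(p_y, p_x) ≈ 70.61°.

≈ lat 43.5°N, lon 70.6°E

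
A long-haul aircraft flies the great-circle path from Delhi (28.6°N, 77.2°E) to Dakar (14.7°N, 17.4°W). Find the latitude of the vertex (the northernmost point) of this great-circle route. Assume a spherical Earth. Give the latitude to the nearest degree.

≈ 32°N

The great circle lies in the plane with unit normal n̂ = (p₁ × p₂)/|p₁ × p₂|.
Here n̂_z ≈ -0.848; the vertex latitude is φ_max = arccos|n̂_z| ≈ 32.0°.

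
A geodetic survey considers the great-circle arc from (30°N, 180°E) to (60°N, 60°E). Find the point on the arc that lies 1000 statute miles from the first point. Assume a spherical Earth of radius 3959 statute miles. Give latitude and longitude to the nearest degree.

≈ (43°N, 171°E)

Convert each endpoint to a unit vector on the sphere (x = cos φ cos λ, y = cos φ sin λ, z = sin φ).
The central angle between the endpoints is δ = arccos(p₁·p₂) ≈ 1.353 rad (77.5°). The total great-circle distance is δ·R ≈ 1.353 × 3959 ≈ 5355 mi, so the target fraction is f = 1000/5355 ≈ 0.187.
Interpolate at f ≈ 0.187 with slerp weights a = sin((1−f)δ)/sin δ ≈ 0.913, b = sin(fδ)/sin δ ≈ 0.256.
p = a·p₁ + b·p₂ ≈ (-0.727, 0.111, 0.678); φ = arcsin(p_z) ≈ 42.70°, λ = atan2(p_y, p_x) ≈ 171.33°.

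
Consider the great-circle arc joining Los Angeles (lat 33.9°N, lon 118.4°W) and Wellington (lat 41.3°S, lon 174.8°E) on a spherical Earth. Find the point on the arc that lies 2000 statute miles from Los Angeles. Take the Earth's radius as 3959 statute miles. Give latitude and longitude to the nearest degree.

Convert each endpoint to a unit vector on the sphere (x = cos φ cos λ, y = cos φ sin λ, z = sin φ).
The central angle between the endpoints is δ = arccos(p₁·p₂) ≈ 1.694 rad (97.0°). The total great-circle distance is δ·R ≈ 1.694 × 3959 ≈ 6705 mi, so the target fraction is f = 2000/6705 ≈ 0.298.
Interpolate at f ≈ 0.298 with slerp weights a = sin((1−f)δ)/sin δ ≈ 0.935, b = sin(fδ)/sin δ ≈ 0.488.
p = a·p₁ + b·p₂ ≈ (-0.734, -0.649, 0.200); φ = arcsin(p_z) ≈ 11.51°, λ = atan2(p_y, p_x) ≈ -138.50°.

≈ lat 12°N, lon 138°W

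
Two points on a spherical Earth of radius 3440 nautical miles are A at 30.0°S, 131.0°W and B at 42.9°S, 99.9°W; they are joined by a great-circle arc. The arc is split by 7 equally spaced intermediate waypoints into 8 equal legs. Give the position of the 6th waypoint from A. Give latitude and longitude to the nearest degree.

Convert each endpoint to a unit vector on the sphere (x = cos φ cos λ, y = cos φ sin λ, z = sin φ).
The central angle between the endpoints is δ = arccos(p₁·p₂) ≈ 0.487 rad (27.9°).
Interpolate at f = 6/8 with slerp weights a = sin((1−f)δ)/sin δ ≈ 0.260, b = sin(fδ)/sin δ ≈ 0.763.
p = a·p₁ + b·p₂ ≈ (-0.244, -0.720, -0.649); φ = arcsin(p_z) ≈ -40.49°, λ = atan2(p_y, p_x) ≈ -108.68°.

≈ 40°S, 109°W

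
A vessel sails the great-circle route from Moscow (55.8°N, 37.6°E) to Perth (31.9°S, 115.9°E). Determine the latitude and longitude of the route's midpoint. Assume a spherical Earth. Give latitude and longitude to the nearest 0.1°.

≈ (15.1°N, 86.1°E)

Convert each endpoint to a unit vector on the sphere (x = cos φ cos λ, y = cos φ sin λ, z = sin φ).
The central angle between the endpoints is δ = arccos(p₁·p₂) ≈ 1.918 rad (109.9°).
Interpolate at f = 1/2 with slerp weights a = sin((1−f)δ)/sin δ ≈ 0.871, b = sin(fδ)/sin δ ≈ 0.871.
p = a·p₁ + b·p₂ ≈ (0.065, 0.963, 0.260); φ = arcsin(p_z) ≈ 15.07°, λ = atan2(p_y, p_x) ≈ 86.15°.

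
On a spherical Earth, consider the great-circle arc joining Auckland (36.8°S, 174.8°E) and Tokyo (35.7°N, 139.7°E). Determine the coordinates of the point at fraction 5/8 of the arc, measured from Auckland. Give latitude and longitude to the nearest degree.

≈ 9°N, 153°E

Write both endpoints as unit vectors p₁, p₂ with components (cos φ cos λ, cos φ sin λ, sin φ).
The central angle between the endpoints is δ = arccos(p₁·p₂) ≈ 1.387 rad (79.5°).
Interpolate at f = 5/8 with slerp weights a = sin((1−f)δ)/sin δ ≈ 0.506, b = sin(fδ)/sin δ ≈ 0.775.
p = a·p₁ + b·p₂ ≈ (-0.883, 0.444, 0.150); φ = arcsin(p_z) ≈ 8.61°, λ = atan2(p_y, p_x) ≈ 153.32°.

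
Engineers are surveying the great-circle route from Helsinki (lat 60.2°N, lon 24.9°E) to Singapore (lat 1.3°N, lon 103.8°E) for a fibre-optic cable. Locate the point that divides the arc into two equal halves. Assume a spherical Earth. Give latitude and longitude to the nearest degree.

≈ lat 37°N, lon 80°E

Write both endpoints as unit vectors p₁, p₂ with components (cos φ cos λ, cos φ sin λ, sin φ).
The central angle between the endpoints is δ = arccos(p₁·p₂) ≈ 1.455 rad (83.4°).
Interpolate at f = 1/2 with slerp weights a = sin((1−f)δ)/sin δ ≈ 0.670, b = sin(fδ)/sin δ ≈ 0.670.
p = a·p₁ + b·p₂ ≈ (0.142, 0.790, 0.596); φ = arcsin(p_z) ≈ 36.60°, λ = atan2(p_y, p_x) ≈ 79.80°.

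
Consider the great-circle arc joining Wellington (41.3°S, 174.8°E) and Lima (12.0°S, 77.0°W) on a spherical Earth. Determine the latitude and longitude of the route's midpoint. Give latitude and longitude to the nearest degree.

Convert each endpoint to a unit vector on the sphere (x = cos φ cos λ, y = cos φ sin λ, z = sin φ).
The central angle between the endpoints is δ = arccos(p₁·p₂) ≈ 1.663 rad (95.3°).
Interpolate at f = 1/2 with slerp weights a = sin((1−f)δ)/sin δ ≈ 0.742, b = sin(fδ)/sin δ ≈ 0.742.
p = a·p₁ + b·p₂ ≈ (-0.392, -0.657, -0.644); φ = arcsin(p_z) ≈ -40.10°, λ = atan2(p_y, p_x) ≈ -120.83°.

≈ 40°S, 121°W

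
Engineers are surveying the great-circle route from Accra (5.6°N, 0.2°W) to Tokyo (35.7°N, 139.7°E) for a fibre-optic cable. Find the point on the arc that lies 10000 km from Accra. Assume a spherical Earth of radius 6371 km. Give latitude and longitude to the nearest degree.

The haversine formula gives a central angle δ ≈ 2.167 rad (124.1°) between the endpoints. The total great-circle distance is δ·R ≈ 2.167 × 6371 ≈ 13804 km, so the target fraction is f = 10000/13804 ≈ 0.724.
Interpolate at f ≈ 0.724 with slerp weights a = sin((1−f)δ)/sin δ ≈ 0.679, b = sin(fδ)/sin δ ≈ 1.208.
p = a·p₁ + b·p₂ ≈ (-0.072, 0.632, 0.771); φ = arcsin(p_z) ≈ 50.48°, λ = atan2(p_y, p_x) ≈ 96.52°.

≈ 50°N, 97°E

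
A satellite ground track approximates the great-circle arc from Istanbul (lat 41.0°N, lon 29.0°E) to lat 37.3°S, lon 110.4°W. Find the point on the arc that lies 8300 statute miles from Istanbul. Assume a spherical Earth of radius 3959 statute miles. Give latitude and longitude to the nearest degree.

≈ lat 24°S, lon 81°W

From cos δ = sin φ₁ sin φ₂ + cos φ₁ cos φ₂ cos Δλ, the central angle is δ ≈ 2.593 rad (148.6°). The total great-circle distance is δ·R ≈ 2.593 × 3959 ≈ 10267 mi, so the target fraction is f = 8300/10267 ≈ 0.808.
Interpolate at f ≈ 0.808 with slerp weights a = sin((1−f)δ)/sin δ ≈ 0.914, b = sin(fδ)/sin δ ≈ 1.659.
p = a·p₁ + b·p₂ ≈ (0.143, -0.903, -0.406); φ = arcsin(p_z) ≈ -23.94°, λ = atan2(p_y, p_x) ≈ -80.97°.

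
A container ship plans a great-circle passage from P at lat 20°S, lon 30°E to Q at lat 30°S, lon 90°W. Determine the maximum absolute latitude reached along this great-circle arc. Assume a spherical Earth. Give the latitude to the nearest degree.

≈ 44°S

The great circle lies in the plane with unit normal n̂ = (p₁ × p₂)/|p₁ × p₂|.
Here n̂_z ≈ -0.725; the vertex latitude is φ_max = arccos|n̂_z| ≈ 43.5°.
Check via Clairaut: cos φ_max = |cos φ₁| · sin C = cos(20.0°)·sin(129.5°) ≈ 0.725, again giving ≈ 43.5°.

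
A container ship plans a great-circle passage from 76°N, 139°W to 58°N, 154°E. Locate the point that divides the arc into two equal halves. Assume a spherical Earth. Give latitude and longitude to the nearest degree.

≈ 70°N, 174°E

Convert each endpoint to a unit vector on the sphere (x = cos φ cos λ, y = cos φ sin λ, z = sin φ).
The central angle between the endpoints is δ = arccos(p₁·p₂) ≈ 0.510 rad (29.2°).
Interpolate at f = 1/2 with slerp weights a = sin((1−f)δ)/sin δ ≈ 0.517, b = sin(fδ)/sin δ ≈ 0.517.
p = a·p₁ + b·p₂ ≈ (-0.340, 0.038, 0.940); φ = arcsin(p_z) ≈ 69.97°, λ = atan2(p_y, p_x) ≈ 173.63°.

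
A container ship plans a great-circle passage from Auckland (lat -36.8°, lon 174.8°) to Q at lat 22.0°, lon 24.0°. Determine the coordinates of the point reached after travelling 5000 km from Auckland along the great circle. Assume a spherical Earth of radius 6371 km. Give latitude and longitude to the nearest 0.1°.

≈ lat -39.6°, lon 116.6°

From cos δ = sin φ₁ sin φ₂ + cos φ₁ cos φ₂ cos Δλ, the central angle is δ ≈ 2.631 rad (150.7°). The total great-circle distance is δ·R ≈ 2.631 × 6371 ≈ 16762 km, so the target fraction is f = 5000/16762 ≈ 0.298.
Interpolate at f ≈ 0.298 with slerp weights a = sin((1−f)δ)/sin δ ≈ 1.969, b = sin(fδ)/sin δ ≈ 1.446.
p = a·p₁ + b·p₂ ≈ (-0.345, 0.688, -0.638); φ = arcsin(p_z) ≈ -39.64°, λ = atan2(p_y, p_x) ≈ 116.65°.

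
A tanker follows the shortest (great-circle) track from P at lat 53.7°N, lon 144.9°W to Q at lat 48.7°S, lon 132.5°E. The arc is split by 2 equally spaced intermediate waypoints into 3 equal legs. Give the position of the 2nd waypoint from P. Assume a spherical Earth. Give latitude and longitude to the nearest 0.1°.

Write both endpoints as unit vectors p₁, p₂ with components (cos φ cos λ, cos φ sin λ, sin φ).
The central angle between the endpoints is δ = arccos(p₁·p₂) ≈ 2.159 rad (123.7°).
Interpolate at f = 2/3 with slerp weights a = sin((1−f)δ)/sin δ ≈ 0.793, b = sin(fδ)/sin δ ≈ 1.192.
p = a·p₁ + b·p₂ ≈ (-0.915, 0.310, -0.257); φ = arcsin(p_z) ≈ -14.88°, λ = atan2(p_y, p_x) ≈ 161.28°.

≈ lat 14.9°S, lon 161.3°E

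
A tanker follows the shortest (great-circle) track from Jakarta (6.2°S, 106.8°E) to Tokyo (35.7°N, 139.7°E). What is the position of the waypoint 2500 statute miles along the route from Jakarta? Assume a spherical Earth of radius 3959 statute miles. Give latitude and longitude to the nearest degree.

≈ 24°N, 128°E

Convert each endpoint to a unit vector on the sphere (x = cos φ cos λ, y = cos φ sin λ, z = sin φ).
The central angle between the endpoints is δ = arccos(p₁·p₂) ≈ 0.909 rad (52.1°). The total great-circle distance is δ·R ≈ 0.909 × 3959 ≈ 3597 mi, so the target fraction is f = 2500/3597 ≈ 0.695.
Interpolate at f ≈ 0.695 with slerp weights a = sin((1−f)δ)/sin δ ≈ 0.347, b = sin(fδ)/sin δ ≈ 0.749.
p = a·p₁ + b·p₂ ≈ (-0.563, 0.723, 0.399); φ = arcsin(p_z) ≈ 23.54°, λ = atan2(p_y, p_x) ≈ 127.91°.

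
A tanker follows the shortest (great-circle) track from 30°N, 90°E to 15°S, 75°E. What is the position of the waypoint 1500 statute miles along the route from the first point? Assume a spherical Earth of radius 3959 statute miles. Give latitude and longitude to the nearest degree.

Convert each endpoint to a unit vector on the sphere (x = cos φ cos λ, y = cos φ sin λ, z = sin φ).
The central angle between the endpoints is δ = arccos(p₁·p₂) ≈ 0.825 rad (47.3°). The total great-circle distance is δ·R ≈ 0.825 × 3959 ≈ 3266 mi, so the target fraction is f = 1500/3266 ≈ 0.459.
Interpolate at f ≈ 0.459 with slerp weights a = sin((1−f)δ)/sin δ ≈ 0.587, b = sin(fδ)/sin δ ≈ 0.504.
p = a·p₁ + b·p₂ ≈ (0.126, 0.979, 0.163); φ = arcsin(p_z) ≈ 9.40°, λ = atan2(p_y, p_x) ≈ 82.67°.

≈ 9°N, 83°E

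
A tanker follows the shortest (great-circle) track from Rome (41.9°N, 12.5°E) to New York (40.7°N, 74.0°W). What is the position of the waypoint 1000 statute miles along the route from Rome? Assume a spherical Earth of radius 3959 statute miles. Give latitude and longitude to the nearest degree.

≈ 48°N, 6°W

Write both endpoints as unit vectors p₁, p₂ with components (cos φ cos λ, cos φ sin λ, sin φ).
The central angle between the endpoints is δ = arccos(p₁·p₂) ≈ 1.082 rad (62.0°). The total great-circle distance is δ·R ≈ 1.082 × 3959 ≈ 4282 mi, so the target fraction is f = 1000/4282 ≈ 0.234.
Interpolate at f ≈ 0.234 with slerp weights a = sin((1−f)δ)/sin δ ≈ 0.835, b = sin(fδ)/sin δ ≈ 0.283.
p = a·p₁ + b·p₂ ≈ (0.666, -0.072, 0.742); φ = arcsin(p_z) ≈ 47.94°, λ = atan2(p_y, p_x) ≈ -6.15°.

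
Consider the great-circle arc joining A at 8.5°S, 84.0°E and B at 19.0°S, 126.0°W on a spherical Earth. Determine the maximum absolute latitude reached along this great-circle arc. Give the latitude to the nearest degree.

The great circle lies in the plane with unit normal n̂ = (p₁ × p₂)/|p₁ × p₂|.
Here n̂_z ≈ +0.722; the vertex latitude is φ_max = arccos|n̂_z| ≈ 43.8°.
Check via Clairaut: cos φ_max = |cos φ₁| · sin C = cos(8.5°)·sin(133.1°) ≈ 0.722, again giving ≈ 43.8°.

≈ 44°S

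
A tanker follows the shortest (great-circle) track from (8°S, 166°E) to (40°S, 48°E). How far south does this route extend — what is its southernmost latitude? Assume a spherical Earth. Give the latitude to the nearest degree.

The great circle lies in the plane with unit normal n̂ = (p₁ × p₂)/|p₁ × p₂|.
Here n̂_z ≈ -0.695; the vertex latitude is φ_max = arccos|n̂_z| ≈ 46.0°.

≈ 46°S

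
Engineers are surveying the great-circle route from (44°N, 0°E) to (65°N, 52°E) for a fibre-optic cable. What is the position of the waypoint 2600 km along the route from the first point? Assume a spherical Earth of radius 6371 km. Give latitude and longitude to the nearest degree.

Write both endpoints as unit vectors p₁, p₂ with components (cos φ cos λ, cos φ sin λ, sin φ).
The central angle between the endpoints is δ = arccos(p₁·p₂) ≈ 0.615 rad (35.2°). The total great-circle distance is δ·R ≈ 0.615 × 6371 ≈ 3919 km, so the target fraction is f = 2600/3919 ≈ 0.664.
Interpolate at f ≈ 0.664 with slerp weights a = sin((1−f)δ)/sin δ ≈ 0.356, b = sin(fδ)/sin δ ≈ 0.688.
p = a·p₁ + b·p₂ ≈ (0.435, 0.229, 0.871); φ = arcsin(p_z) ≈ 60.55°, λ = atan2(p_y, p_x) ≈ 27.76°.

≈ (61°N, 28°E)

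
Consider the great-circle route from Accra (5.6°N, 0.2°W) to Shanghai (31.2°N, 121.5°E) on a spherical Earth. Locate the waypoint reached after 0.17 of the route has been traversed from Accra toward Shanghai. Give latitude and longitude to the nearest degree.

Convert each endpoint to a unit vector on the sphere (x = cos φ cos λ, y = cos φ sin λ, z = sin φ).
The central angle between the endpoints is δ = arccos(p₁·p₂) ≈ 1.979 rad (113.4°).
Interpolate at f = 0.17 with slerp weights a = sin((1−f)δ)/sin δ ≈ 1.087, b = sin(fδ)/sin δ ≈ 0.360.
p = a·p₁ + b·p₂ ≈ (0.921, 0.258, 0.292); φ = arcsin(p_z) ≈ 17.00°, λ = atan2(p_y, p_x) ≈ 15.68°.

≈ (17°N, 16°E)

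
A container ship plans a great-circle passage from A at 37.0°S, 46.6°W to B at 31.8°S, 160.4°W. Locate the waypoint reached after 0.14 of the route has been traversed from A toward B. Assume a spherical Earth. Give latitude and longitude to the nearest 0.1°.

≈ 44.0°S, 59.9°W

Convert each endpoint to a unit vector on the sphere (x = cos φ cos λ, y = cos φ sin λ, z = sin φ).
The central angle between the endpoints is δ = arccos(p₁·p₂) ≈ 1.528 rad (87.5°).
Interpolate at f = 0.14 with slerp weights a = sin((1−f)δ)/sin δ ≈ 0.968, b = sin(fδ)/sin δ ≈ 0.212.
p = a·p₁ + b·p₂ ≈ (0.361, -0.622, -0.695); φ = arcsin(p_z) ≈ -43.99°, λ = atan2(p_y, p_x) ≈ -59.87°.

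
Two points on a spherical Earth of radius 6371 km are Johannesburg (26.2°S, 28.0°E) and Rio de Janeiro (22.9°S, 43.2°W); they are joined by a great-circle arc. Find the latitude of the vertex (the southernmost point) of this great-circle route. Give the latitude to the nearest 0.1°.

≈ 29.5°S

The great circle lies in the plane with unit normal n̂ = (p₁ × p₂)/|p₁ × p₂|.
Here n̂_z ≈ -0.870; the vertex latitude is φ_max = arccos|n̂_z| ≈ 29.5°.
Check via Clairaut: cos φ_max = |cos φ₁| · sin C = cos(26.2°)·sin(104.0°) ≈ 0.870, again giving ≈ 29.5°.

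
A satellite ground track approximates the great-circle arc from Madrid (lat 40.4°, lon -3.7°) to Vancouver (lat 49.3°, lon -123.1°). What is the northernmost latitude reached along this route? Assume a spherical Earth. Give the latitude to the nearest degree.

≈ 63°

The great circle lies in the plane with unit normal n̂ = (p₁ × p₂)/|p₁ × p₂|.
Here n̂_z ≈ -0.447; the vertex latitude is φ_max = arccos|n̂_z| ≈ 63.5°.
Check via Clairaut: cos φ_max = |cos φ₁| · sin C = cos(40.4°)·sin(35.9°) ≈ 0.447, again giving ≈ 63.5°.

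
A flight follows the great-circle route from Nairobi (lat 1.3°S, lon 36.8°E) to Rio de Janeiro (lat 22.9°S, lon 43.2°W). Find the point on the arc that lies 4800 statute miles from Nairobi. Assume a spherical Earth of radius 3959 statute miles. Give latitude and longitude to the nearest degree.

Write both endpoints as unit vectors p₁, p₂ with components (cos φ cos λ, cos φ sin λ, sin φ).
The central angle between the endpoints is δ = arccos(p₁·p₂) ≈ 1.401 rad (80.3°). The total great-circle distance is δ·R ≈ 1.401 × 3959 ≈ 5547 mi, so the target fraction is f = 4800/5547 ≈ 0.865.
Interpolate at f ≈ 0.865 with slerp weights a = sin((1−f)δ)/sin δ ≈ 0.190, b = sin(fδ)/sin δ ≈ 0.950.
p = a·p₁ + b·p₂ ≈ (0.790, -0.485, -0.374); φ = arcsin(p_z) ≈ -21.96°, λ = atan2(p_y, p_x) ≈ -31.54°.

≈ lat 22°S, lon 32°W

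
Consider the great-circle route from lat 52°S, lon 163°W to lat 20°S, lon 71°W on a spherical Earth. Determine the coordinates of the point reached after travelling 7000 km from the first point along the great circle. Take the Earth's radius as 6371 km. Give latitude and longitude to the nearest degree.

Write both endpoints as unit vectors p₁, p₂ with components (cos φ cos λ, cos φ sin λ, sin φ).
The central angle between the endpoints is δ = arccos(p₁·p₂) ≈ 1.319 rad (75.6°). The total great-circle distance is δ·R ≈ 1.319 × 6371 ≈ 8402 km, so the target fraction is f = 7000/8402 ≈ 0.833.
Interpolate at f ≈ 0.833 with slerp weights a = sin((1−f)δ)/sin δ ≈ 0.225, b = sin(fδ)/sin δ ≈ 0.920.
p = a·p₁ + b·p₂ ≈ (0.149, -0.858, -0.492); φ = arcsin(p_z) ≈ -29.48°, λ = atan2(p_y, p_x) ≈ -80.17°.

≈ lat 29°S, lon 80°W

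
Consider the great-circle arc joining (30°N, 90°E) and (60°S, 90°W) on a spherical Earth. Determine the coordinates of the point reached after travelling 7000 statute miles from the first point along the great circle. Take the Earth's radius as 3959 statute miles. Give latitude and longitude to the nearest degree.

Convert each endpoint to a unit vector on the sphere (x = cos φ cos λ, y = cos φ sin λ, z = sin φ).
The central angle between the endpoints is δ = arccos(p₁·p₂) ≈ 2.618 rad (150.0°). The total great-circle distance is δ·R ≈ 2.618 × 3959 ≈ 10365 mi, so the target fraction is f = 7000/10365 ≈ 0.675.
Interpolate at f ≈ 0.675 with slerp weights a = sin((1−f)δ)/sin δ ≈ 1.502, b = sin(fδ)/sin δ ≈ 1.961.
p = a·p₁ + b·p₂ ≈ (0.000, 0.321, -0.947); φ = arcsin(p_z) ≈ -71.31°, λ = atan2(p_y, p_x) ≈ 90.00°.

≈ (71°S, 90°E)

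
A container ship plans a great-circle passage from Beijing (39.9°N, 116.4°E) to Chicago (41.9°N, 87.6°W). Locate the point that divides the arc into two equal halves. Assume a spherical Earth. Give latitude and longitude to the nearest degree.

The haversine formula gives a central angle δ ≈ 1.664 rad (95.4°) between the endpoints.
Interpolate at f = 1/2 with slerp weights a = sin((1−f)δ)/sin δ ≈ 0.743, b = sin(fδ)/sin δ ≈ 0.743.
p = a·p₁ + b·p₂ ≈ (-0.230, -0.042, 0.972); φ = arcsin(p_z) ≈ 76.47°, λ = atan2(p_y, p_x) ≈ -169.67°.

≈ 76°N, 170°W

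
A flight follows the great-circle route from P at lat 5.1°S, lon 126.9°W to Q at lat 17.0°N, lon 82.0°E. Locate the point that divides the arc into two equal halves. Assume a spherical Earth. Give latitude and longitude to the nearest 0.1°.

From cos δ = sin φ₁ sin φ₂ + cos φ₁ cos φ₂ cos Δλ, the central angle is δ ≈ 2.606 rad (149.3°).
Interpolate at f = 1/2 with slerp weights a = sin((1−f)δ)/sin δ ≈ 1.889, b = sin(fδ)/sin δ ≈ 1.889.
p = a·p₁ + b·p₂ ≈ (-0.878, 0.284, 0.384); φ = arcsin(p_z) ≈ 22.61°, λ = atan2(p_y, p_x) ≈ 162.07°.

≈ lat 22.6°N, lon 162.1°E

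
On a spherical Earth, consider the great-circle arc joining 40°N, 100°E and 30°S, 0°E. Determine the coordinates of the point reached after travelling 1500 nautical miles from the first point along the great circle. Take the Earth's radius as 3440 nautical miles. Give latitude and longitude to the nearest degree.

≈ 29°N, 73°E

The haversine formula gives a central angle δ ≈ 2.023 rad (115.9°) between the endpoints. The total great-circle distance is δ·R ≈ 2.023 × 3440 ≈ 6958 nmi, so the target fraction is f = 1500/6958 ≈ 0.216.
Interpolate at f ≈ 0.216 with slerp weights a = sin((1−f)δ)/sin δ ≈ 1.111, b = sin(fδ)/sin δ ≈ 0.469.
p = a·p₁ + b·p₂ ≈ (0.259, 0.838, 0.480); φ = arcsin(p_z) ≈ 28.66°, λ = atan2(p_y, p_x) ≈ 72.85°.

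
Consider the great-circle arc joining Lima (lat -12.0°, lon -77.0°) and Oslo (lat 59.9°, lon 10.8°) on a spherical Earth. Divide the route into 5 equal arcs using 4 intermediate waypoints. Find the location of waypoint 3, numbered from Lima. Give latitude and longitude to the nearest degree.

From cos δ = sin φ₁ sin φ₂ + cos φ₁ cos φ₂ cos Δλ, the central angle is δ ≈ 1.733 rad (99.3°).
Interpolate at f = 3/5 with slerp weights a = sin((1−f)δ)/sin δ ≈ 0.647, b = sin(fδ)/sin δ ≈ 0.874.
p = a·p₁ + b·p₂ ≈ (0.573, -0.535, 0.621); φ = arcsin(p_z) ≈ 38.40°, λ = atan2(p_y, p_x) ≈ -43.04°.

≈ lat 38°, lon -43°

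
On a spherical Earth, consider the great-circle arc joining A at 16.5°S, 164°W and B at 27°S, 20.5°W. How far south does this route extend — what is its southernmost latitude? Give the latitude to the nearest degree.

The great circle lies in the plane with unit normal n̂ = (p₁ × p₂)/|p₁ × p₂|.
Here n̂_z ≈ +0.612; the vertex latitude is φ_max = arccos|n̂_z| ≈ 52.2°.
Check via Clairaut: cos φ_max = |cos φ₁| · sin C = cos(16.5°)·sin(140.3°) ≈ 0.612, again giving ≈ 52.2°.

≈ 52°S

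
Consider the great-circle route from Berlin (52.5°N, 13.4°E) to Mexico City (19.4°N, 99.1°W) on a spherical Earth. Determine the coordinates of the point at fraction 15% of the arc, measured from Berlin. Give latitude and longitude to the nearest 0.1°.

Convert each endpoint to a unit vector on the sphere (x = cos φ cos λ, y = cos φ sin λ, z = sin φ).
The central angle between the endpoints is δ = arccos(p₁·p₂) ≈ 1.527 rad (87.5°).
Interpolate at f = 0.15 with slerp weights a = sin((1−f)δ)/sin δ ≈ 0.964, b = sin(fδ)/sin δ ≈ 0.227.
p = a·p₁ + b·p₂ ≈ (0.537, -0.076, 0.840); φ = arcsin(p_z) ≈ 57.16°, λ = atan2(p_y, p_x) ≈ -8.02°.

≈ 57.2°N, 8.0°W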